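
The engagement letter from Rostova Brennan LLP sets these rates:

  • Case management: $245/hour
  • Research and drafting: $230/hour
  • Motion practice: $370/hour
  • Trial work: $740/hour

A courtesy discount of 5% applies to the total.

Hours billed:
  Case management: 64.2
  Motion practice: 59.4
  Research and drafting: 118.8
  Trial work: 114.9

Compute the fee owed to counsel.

$142,554.15

Case management: 64.2 × $245 = $15,729.00
Research and drafting: 118.8 × $230 = $27,324.00
Motion practice: 59.4 × $370 = $21,978.00
Trial work: 114.9 × $740 = $85,026.00
Subtotal: $150,057.00
Less 5% discount: −$7,502.85
Total: $150,057.00 − $7,502.85 = $142,554.15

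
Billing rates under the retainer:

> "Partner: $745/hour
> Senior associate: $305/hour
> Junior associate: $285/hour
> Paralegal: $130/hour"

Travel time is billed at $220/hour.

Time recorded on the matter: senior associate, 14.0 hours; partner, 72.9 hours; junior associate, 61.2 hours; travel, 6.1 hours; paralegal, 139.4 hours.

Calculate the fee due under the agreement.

Partner: 72.9 × $745 = $54,310.50
Senior associate: 14.0 × $305 = $4,270.00
Junior associate: 61.2 × $285 = $17,442.00
Paralegal: 139.4 × $130 = $18,122.00
Subtotal: $54,310.50 + $4,270.00 + $17,442.00 + $18,122.00 = $94,144.50
Travel: 6.1 × $220 = $1,342.00
Total: $94,144.50 + $1,342.00 = $95,486.50

$95,486.50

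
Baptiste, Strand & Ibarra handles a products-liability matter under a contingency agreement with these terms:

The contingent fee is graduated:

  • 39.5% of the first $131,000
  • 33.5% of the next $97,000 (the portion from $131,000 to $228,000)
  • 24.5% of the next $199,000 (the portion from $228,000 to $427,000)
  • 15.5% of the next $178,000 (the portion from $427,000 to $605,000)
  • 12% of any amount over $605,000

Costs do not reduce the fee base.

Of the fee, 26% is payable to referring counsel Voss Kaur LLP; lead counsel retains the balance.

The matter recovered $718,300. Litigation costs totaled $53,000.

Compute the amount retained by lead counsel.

$128,893.94

Fee base is the gross recovery, $718,300; costs are reimbursed separately.
First $131,000 at 39.5% = $51,745.00
Next $97,000 at 33.5% = $32,495.00
Next $199,000 at 24.5% = $48,755.00
Next $178,000 at 15.5% = $27,590.00
Remaining $113,300 at 12% = $13,596.00
Fee: $51,745.00 + $32,495.00 + $48,755.00 + $27,590.00 + $13,596.00 = $174,181.00
Referral share: 26% of $174,181.00 = $45,287.06; lead counsel retains $174,181.00 − $45,287.06 = $128,893.94.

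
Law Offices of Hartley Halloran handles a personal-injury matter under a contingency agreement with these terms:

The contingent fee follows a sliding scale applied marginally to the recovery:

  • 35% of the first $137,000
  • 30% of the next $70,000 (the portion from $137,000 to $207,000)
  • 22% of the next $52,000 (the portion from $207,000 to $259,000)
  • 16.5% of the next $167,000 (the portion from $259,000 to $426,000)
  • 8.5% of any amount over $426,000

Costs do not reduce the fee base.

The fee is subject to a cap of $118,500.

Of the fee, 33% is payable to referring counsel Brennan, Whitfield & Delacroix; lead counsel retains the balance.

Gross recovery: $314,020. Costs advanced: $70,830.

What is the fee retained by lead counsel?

$59,943.76

Fee base is the gross recovery, $314,020; costs are reimbursed separately.
First $137,000 at 35% = $47,950.00
Next $70,000 at 30% = $21,000.00
Next $52,000 at 22% = $11,440.00
Remaining $55,020 at 16.5% = $9,078.30
Fee: $47,950.00 + $21,000.00 + $11,440.00 + $9,078.30 = $89,468.30
$89,468.30 is under the $118,500 cap.
Referral share: 33% of $89,468.30 = $29,524.54; lead counsel retains $89,468.30 − $29,524.54 = $59,943.76.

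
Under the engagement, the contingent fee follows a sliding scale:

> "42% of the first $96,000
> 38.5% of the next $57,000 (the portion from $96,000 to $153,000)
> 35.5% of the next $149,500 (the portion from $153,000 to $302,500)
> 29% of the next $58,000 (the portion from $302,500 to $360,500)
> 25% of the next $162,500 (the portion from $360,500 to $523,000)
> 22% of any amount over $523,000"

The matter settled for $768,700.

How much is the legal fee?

First $96,000 at 42% = $40,320.00
Next $57,000 at 38.5% = $21,945.00
Next $149,500 at 35.5% = $53,072.50
Next $58,000 at 29% = $16,820.00
Next $162,500 at 25% = $40,625.00
Remaining $245,700 at 22% = $54,054.00
Fee: $40,320.00 + $21,945.00 + $53,072.50 + $16,820.00 + $40,625.00 + $54,054.00 = $226,836.50

$226,836.50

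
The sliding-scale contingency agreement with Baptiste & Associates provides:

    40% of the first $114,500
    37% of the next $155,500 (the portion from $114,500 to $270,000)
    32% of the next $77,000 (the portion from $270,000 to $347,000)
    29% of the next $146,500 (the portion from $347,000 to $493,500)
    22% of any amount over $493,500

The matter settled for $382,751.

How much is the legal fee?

$138,342.79

First $114,500 at 40% = $45,800.00
Next $155,500 at 37% = $57,535.00
Next $77,000 at 32% = $24,640.00
Remaining $35,751 at 29% = $10,367.79
Fee: $45,800.00 + $57,535.00 + $24,640.00 + $10,367.79 = $138,342.79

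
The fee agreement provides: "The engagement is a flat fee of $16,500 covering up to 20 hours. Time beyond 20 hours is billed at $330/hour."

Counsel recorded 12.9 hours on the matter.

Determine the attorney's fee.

12.9 hours is within the 20-hour scope; only the flat fee applies.

$16,500.00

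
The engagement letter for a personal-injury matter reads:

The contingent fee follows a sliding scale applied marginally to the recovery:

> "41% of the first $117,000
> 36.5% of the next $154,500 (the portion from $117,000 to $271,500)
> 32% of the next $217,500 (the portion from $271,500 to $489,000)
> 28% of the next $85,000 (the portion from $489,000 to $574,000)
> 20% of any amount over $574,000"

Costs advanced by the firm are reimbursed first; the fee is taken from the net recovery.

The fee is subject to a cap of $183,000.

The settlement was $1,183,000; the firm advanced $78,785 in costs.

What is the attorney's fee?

$183,000.00

Fee base (net of costs): $1,183,000 − $78,785 = $1,104,215
First $117,000 at 41% = $47,970.00
Next $154,500 at 36.5% = $56,392.50
Next $217,500 at 32% = $69,600.00
Next $85,000 at 28% = $23,800.00
Remaining $530,215 at 20% = $106,043.00
Fee: $47,970.00 + $56,392.50 + $69,600.00 + $23,800.00 + $106,043.00 = $303,805.50
$303,805.50 exceeds the $183,000 cap, so the fee is capped at $183,000.00.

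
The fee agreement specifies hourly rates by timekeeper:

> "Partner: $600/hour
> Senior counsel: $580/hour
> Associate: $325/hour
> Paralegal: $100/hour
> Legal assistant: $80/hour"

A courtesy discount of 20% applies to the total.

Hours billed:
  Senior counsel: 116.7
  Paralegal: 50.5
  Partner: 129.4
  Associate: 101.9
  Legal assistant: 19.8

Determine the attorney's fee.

Partner: 129.4 × $600 = $77,640.00
Senior counsel: 116.7 × $580 = $67,686.00
Associate: 101.9 × $325 = $33,117.50
Paralegal: 50.5 × $100 = $5,050.00
Legal assistant: 19.8 × $80 = $1,584.00
Subtotal: $185,077.50
Less 20% discount: −$37,015.50
Total: $185,077.50 − $37,015.50 = $148,062.00

$148,062.00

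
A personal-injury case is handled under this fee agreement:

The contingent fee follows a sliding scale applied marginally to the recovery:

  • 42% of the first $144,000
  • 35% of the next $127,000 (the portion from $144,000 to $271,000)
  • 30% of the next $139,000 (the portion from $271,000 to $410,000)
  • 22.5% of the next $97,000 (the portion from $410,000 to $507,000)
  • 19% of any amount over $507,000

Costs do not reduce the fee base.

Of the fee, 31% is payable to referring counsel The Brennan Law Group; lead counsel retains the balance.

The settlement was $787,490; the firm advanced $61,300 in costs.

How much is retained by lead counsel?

Fee base is the gross recovery, $787,490; costs are reimbursed separately.
First $144,000 at 42% = $60,480.00
Next $127,000 at 35% = $44,450.00
Next $139,000 at 30% = $41,700.00
Next $97,000 at 22.5% = $21,825.00
Remaining $280,490 at 19% = $53,293.10
Fee: $60,480.00 + $44,450.00 + $41,700.00 + $21,825.00 + $53,293.10 = $221,748.10
Referral share: 31% of $221,748.10 = $68,741.91; lead counsel retains $221,748.10 − $68,741.91 = $153,006.19.

$153,006.19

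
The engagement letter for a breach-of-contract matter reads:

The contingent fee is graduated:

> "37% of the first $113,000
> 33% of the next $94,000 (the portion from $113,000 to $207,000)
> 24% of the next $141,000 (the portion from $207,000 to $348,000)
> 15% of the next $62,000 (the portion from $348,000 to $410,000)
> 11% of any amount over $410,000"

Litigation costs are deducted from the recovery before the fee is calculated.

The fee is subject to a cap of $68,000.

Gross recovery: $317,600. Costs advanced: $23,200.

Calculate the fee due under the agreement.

Fee base (net of costs): $317,600 − $23,200 = $294,400
First $113,000 at 37% = $41,810.00
Next $94,000 at 33% = $31,020.00
Remaining $87,400 at 24% = $20,976.00
Fee: $41,810.00 + $31,020.00 + $20,976.00 = $93,806.00
$93,806.00 exceeds the $68,000 cap, so the fee is capped at $68,000.00.

$68,000.00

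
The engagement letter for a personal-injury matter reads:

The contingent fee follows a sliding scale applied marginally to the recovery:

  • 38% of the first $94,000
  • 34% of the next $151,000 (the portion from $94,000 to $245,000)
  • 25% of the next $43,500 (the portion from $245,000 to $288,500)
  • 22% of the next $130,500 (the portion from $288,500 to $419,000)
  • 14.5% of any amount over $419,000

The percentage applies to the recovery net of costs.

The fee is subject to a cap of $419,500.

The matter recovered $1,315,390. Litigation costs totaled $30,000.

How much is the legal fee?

$252,271.55

Fee base (net of costs): $1,315,390 − $30,000 = $1,285,390
First $94,000 at 38% = $35,720.00
Next $151,000 at 34% = $51,340.00
Next $43,500 at 25% = $10,875.00
Next $130,500 at 22% = $28,710.00
Remaining $866,390 at 14.5% = $125,626.55
Fee: $35,720.00 + $51,340.00 + $10,875.00 + $28,710.00 + $125,626.55 = $252,271.55
$252,271.55 is under the $419,500 cap.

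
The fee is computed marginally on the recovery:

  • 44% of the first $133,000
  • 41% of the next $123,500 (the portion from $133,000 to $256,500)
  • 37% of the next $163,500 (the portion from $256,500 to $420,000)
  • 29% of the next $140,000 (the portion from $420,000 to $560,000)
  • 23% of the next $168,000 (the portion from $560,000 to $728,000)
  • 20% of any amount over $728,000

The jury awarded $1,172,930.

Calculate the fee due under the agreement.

$337,876.00

First $133,000 at 44% = $58,520.00
Next $123,500 at 41% = $50,635.00
Next $163,500 at 37% = $60,495.00
Next $140,000 at 29% = $40,600.00
Next $168,000 at 23% = $38,640.00
Remaining $444,930 at 20% = $88,986.00
Fee: $58,520.00 + $50,635.00 + $60,495.00 + $40,600.00 + $38,640.00 + $88,986.00 = $337,876.00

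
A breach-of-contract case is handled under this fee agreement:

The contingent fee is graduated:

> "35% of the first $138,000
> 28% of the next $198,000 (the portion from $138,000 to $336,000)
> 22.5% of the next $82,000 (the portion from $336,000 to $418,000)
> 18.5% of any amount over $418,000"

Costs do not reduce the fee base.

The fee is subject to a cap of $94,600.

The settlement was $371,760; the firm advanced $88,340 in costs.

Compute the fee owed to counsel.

$94,600.00

Fee base is the gross recovery, $371,760; costs are reimbursed separately.
First $138,000 at 35% = $48,300.00
Next $198,000 at 28% = $55,440.00
Remaining $35,760 at 22.5% = $8,046.00
Fee: $48,300.00 + $55,440.00 + $8,046.00 = $111,786.00
$111,786.00 exceeds the $94,600 cap, so the fee is capped at $94,600.00.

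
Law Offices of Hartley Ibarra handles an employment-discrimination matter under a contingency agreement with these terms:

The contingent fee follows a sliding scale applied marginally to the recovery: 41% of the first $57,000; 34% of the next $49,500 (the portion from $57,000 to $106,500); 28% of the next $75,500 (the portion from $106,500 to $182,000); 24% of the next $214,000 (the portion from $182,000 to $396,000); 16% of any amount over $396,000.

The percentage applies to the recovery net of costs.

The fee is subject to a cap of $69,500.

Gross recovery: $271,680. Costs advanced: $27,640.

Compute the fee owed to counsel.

$69,500.00

Fee base (net of costs): $271,680 − $27,640 = $244,040
First $57,000 at 41% = $23,370.00
Next $49,500 at 34% = $16,830.00
Next $75,500 at 28% = $21,140.00
Remaining $62,040 at 24% = $14,889.60
Fee: $23,370.00 + $16,830.00 + $21,140.00 + $14,889.60 = $76,229.60
$76,229.60 exceeds the $69,500 cap, so the fee is capped at $69,500.00.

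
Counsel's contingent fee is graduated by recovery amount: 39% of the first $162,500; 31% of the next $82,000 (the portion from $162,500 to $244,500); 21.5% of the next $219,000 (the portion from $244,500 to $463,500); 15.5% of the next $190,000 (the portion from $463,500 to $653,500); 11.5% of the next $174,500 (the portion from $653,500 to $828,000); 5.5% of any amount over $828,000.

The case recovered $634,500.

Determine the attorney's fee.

$162,385.00

First $162,500 at 39% = $63,375.00
Next $82,000 at 31% = $25,420.00
Next $219,000 at 21.5% = $47,085.00
Remaining $171,000 at 15.5% = $26,505.00
Fee: $63,375.00 + $25,420.00 + $47,085.00 + $26,505.00 = $162,385.00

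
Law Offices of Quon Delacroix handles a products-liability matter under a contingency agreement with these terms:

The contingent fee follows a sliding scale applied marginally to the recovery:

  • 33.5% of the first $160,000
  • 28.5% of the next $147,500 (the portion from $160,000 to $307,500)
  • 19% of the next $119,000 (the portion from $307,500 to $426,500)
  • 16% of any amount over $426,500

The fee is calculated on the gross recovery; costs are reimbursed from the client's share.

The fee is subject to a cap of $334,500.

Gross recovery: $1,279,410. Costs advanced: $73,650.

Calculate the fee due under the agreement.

$254,713.10

Fee base is the gross recovery, $1,279,410; costs are reimbursed separately.
First $160,000 at 33.5% = $53,600.00
Next $147,500 at 28.5% = $42,037.50
Next $119,000 at 19% = $22,610.00
Remaining $852,910 at 16% = $136,465.60
Fee: $53,600.00 + $42,037.50 + $22,610.00 + $136,465.60 = $254,713.10
$254,713.10 is under the $334,500 cap.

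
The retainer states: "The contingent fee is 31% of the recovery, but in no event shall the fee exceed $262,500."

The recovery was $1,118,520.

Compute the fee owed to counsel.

$262,500.00

31% of $1,118,520 = $346,741.20
That exceeds the $262,500 cap, so the fee is capped at $262,500.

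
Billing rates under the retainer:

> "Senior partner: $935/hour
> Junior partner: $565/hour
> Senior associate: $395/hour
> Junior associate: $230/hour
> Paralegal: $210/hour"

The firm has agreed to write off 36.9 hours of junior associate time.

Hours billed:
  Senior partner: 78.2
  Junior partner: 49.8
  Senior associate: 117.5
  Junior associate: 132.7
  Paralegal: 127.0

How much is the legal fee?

$196,370.50

Senior partner: 78.2 × $935 = $73,117.00
Junior partner: 49.8 × $565 = $28,137.00
Senior associate: 117.5 × $395 = $46,412.50
Junior associate: 132.7 × $230 = $30,521.00
Paralegal: 127.0 × $210 = $26,670.00
Subtotal: $204,857.50
Write-off: 36.9 × $230 = $8,487.00
Total: $204,857.50 − $8,487.00 = $196,370.50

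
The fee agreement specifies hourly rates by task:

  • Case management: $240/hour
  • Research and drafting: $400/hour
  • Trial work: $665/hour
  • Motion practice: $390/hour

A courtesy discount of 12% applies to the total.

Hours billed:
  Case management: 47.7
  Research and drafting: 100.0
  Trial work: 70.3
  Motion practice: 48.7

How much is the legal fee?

Case management: 47.7 × $240 = $11,448.00
Research and drafting: 100.0 × $400 = $40,000.00
Trial work: 70.3 × $665 = $46,749.50
Motion practice: 48.7 × $390 = $18,993.00
Subtotal: $117,190.50
Less 12% discount: −$14,062.86
Total: $117,190.50 − $14,062.86 = $103,127.64

$103,127.64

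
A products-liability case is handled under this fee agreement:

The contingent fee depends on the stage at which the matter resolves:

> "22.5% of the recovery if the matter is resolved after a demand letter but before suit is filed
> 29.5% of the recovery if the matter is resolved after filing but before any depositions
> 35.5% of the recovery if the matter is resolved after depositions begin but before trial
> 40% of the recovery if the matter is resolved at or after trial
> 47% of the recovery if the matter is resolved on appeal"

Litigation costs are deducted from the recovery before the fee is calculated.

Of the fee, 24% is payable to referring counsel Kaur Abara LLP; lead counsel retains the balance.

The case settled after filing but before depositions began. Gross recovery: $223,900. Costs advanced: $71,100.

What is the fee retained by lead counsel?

$34,257.76

Fee base (net of costs): $223,900 − $71,100 = $152,800
The matter settled after filing but before depositions began, so the 29.5% rate applies.
$152,800 × 29.5% = $45,076.00
Referral share: 24% of $45,076.00 = $10,818.24; lead counsel retains $45,076.00 − $10,818.24 = $34,257.76.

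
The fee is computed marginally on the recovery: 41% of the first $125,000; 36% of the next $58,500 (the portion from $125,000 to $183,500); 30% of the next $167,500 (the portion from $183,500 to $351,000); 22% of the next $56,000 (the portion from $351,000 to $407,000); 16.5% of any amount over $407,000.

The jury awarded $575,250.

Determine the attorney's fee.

$162,641.25

First $125,000 at 41% = $51,250.00
Next $58,500 at 36% = $21,060.00
Next $167,500 at 30% = $50,250.00
Next $56,000 at 22% = $12,320.00
Remaining $168,250 at 16.5% = $27,761.25
Fee: $51,250.00 + $21,060.00 + $50,250.00 + $12,320.00 + $27,761.25 = $162,641.25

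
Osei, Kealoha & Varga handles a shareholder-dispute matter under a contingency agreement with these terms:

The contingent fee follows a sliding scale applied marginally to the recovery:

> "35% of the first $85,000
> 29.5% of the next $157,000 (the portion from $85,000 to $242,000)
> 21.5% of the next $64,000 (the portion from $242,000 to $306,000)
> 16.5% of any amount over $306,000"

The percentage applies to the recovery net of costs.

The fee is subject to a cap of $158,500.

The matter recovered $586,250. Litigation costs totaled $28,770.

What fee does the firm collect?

$131,319.20

Fee base (net of costs): $586,250 − $28,770 = $557,480
First $85,000 at 35% = $29,750.00
Next $157,000 at 29.5% = $46,315.00
Next $64,000 at 21.5% = $13,760.00
Remaining $251,480 at 16.5% = $41,494.20
Fee: $29,750.00 + $46,315.00 + $13,760.00 + $41,494.20 = $131,319.20
$131,319.20 is under the $158,500 cap.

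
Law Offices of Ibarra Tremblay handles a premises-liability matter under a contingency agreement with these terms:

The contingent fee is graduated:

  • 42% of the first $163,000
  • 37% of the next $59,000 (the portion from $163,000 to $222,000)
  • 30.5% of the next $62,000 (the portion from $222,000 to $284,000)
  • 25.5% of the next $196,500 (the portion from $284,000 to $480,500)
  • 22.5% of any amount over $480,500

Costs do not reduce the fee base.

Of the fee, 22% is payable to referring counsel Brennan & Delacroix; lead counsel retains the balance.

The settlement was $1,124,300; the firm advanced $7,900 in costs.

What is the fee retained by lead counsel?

Fee base is the gross recovery, $1,124,300; costs are reimbursed separately.
First $163,000 at 42% = $68,460.00
Next $59,000 at 37% = $21,830.00
Next $62,000 at 30.5% = $18,910.00
Next $196,500 at 25.5% = $50,107.50
Remaining $643,800 at 22.5% = $144,855.00
Fee: $68,460.00 + $21,830.00 + $18,910.00 + $50,107.50 + $144,855.00 = $304,162.50
Referral share: 22% of $304,162.50 = $66,915.75; lead counsel retains $304,162.50 − $66,915.75 = $237,246.75.

$237,246.75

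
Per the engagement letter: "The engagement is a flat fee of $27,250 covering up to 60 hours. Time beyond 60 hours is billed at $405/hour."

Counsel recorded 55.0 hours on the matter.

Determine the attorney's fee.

55.0 hours is within the 60-hour scope; only the flat fee applies.

$27,250.00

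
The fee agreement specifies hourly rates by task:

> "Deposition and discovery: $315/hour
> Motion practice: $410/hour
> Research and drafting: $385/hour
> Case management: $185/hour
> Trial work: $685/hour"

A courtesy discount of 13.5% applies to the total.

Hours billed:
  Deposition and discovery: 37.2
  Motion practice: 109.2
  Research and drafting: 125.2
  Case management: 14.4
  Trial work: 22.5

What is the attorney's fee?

$106,194.75

Deposition and discovery: 37.2 × $315 = $11,718.00
Motion practice: 109.2 × $410 = $44,772.00
Research and drafting: 125.2 × $385 = $48,202.00
Case management: 14.4 × $185 = $2,664.00
Trial work: 22.5 × $685 = $15,412.50
Subtotal: $122,768.50
Less 13.5% discount: −$16,573.75
Total: $122,768.50 − $16,573.75 = $106,194.75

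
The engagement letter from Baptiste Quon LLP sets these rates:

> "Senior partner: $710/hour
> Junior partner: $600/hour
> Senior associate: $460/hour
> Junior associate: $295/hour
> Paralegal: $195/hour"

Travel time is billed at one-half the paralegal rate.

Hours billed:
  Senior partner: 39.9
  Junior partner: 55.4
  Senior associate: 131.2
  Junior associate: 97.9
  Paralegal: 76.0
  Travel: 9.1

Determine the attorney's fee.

$166,508.75

Senior partner: 39.9 × $710 = $28,329.00
Junior partner: 55.4 × $600 = $33,240.00
Senior associate: 131.2 × $460 = $60,352.00
Junior associate: 97.9 × $295 = $28,880.50
Paralegal: 76.0 × $195 = $14,820.00
Subtotal: $28,329.00 + $33,240.00 + $60,352.00 + $28,880.50 + $14,820.00 = $165,621.50
Travel: 9.1 × ($195 ÷ 2) = 9.1 × $97.50 = $887.25
Total: $165,621.50 + $887.25 = $166,508.75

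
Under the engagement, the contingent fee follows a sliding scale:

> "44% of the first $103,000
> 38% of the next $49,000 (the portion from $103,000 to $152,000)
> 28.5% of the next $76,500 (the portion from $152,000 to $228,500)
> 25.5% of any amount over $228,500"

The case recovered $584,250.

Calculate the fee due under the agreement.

First $103,000 at 44% = $45,320.00
Next $49,000 at 38% = $18,620.00
Next $76,500 at 28.5% = $21,802.50
Remaining $355,750 at 25.5% = $90,716.25
Fee: $45,320.00 + $18,620.00 + $21,802.50 + $90,716.25 = $176,458.75

$176,458.75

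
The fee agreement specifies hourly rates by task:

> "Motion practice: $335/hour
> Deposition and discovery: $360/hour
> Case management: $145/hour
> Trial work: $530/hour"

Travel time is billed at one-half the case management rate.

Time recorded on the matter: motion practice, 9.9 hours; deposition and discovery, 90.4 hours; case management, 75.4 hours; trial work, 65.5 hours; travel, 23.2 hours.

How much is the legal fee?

$83,190.50

Motion practice: 9.9 × $335 = $3,316.50
Deposition and discovery: 90.4 × $360 = $32,544.00
Case management: 75.4 × $145 = $10,933.00
Trial work: 65.5 × $530 = $34,715.00
Subtotal: $3,316.50 + $32,544.00 + $10,933.00 + $34,715.00 = $81,508.50
Travel: 23.2 × ($145 ÷ 2) = 23.2 × $72.50 = $1,682.00
Total: $81,508.50 + $1,682.00 = $83,190.50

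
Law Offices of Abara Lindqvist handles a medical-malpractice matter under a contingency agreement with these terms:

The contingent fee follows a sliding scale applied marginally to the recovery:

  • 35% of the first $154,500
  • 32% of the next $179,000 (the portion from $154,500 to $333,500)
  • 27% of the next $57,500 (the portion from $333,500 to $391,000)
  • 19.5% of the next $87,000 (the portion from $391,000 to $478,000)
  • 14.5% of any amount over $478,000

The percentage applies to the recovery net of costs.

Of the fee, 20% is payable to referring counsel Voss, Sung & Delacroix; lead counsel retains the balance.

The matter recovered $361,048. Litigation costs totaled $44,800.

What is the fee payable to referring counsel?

Fee base (net of costs): $361,048 − $44,800 = $316,248
First $154,500 at 35% = $54,075.00
Remaining $161,748 at 32% = $51,759.36
Fee: $54,075.00 + $51,759.36 = $105,834.36
Referral share: 20% of $105,834.36 = $21,166.87; lead counsel retains $105,834.36 − $21,166.87 = $84,667.49.

$21,166.87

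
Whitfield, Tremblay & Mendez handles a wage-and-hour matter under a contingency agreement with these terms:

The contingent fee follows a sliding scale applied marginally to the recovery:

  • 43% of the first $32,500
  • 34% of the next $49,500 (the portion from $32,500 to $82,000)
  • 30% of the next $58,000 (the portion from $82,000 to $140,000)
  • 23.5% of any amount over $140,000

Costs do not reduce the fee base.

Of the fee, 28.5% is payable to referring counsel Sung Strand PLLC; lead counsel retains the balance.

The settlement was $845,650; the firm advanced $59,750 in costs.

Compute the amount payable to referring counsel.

$60,999.33

Fee base is the gross recovery, $845,650; costs are reimbursed separately.
First $32,500 at 43% = $13,975.00
Next $49,500 at 34% = $16,830.00
Next $58,000 at 30% = $17,400.00
Remaining $705,650 at 23.5% = $165,827.75
Fee: $13,975.00 + $16,830.00 + $17,400.00 + $165,827.75 = $214,032.75
Referral share: 28.5% of $214,032.75 = $60,999.33; lead counsel retains $214,032.75 − $60,999.33 = $153,033.42.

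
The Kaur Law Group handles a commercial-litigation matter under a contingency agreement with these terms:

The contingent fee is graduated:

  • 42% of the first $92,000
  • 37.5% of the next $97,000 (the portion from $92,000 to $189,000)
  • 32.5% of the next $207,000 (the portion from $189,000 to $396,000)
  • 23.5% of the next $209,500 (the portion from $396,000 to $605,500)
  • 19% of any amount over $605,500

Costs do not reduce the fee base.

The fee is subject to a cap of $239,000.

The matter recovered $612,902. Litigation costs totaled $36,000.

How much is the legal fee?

$192,928.88

Fee base is the gross recovery, $612,902; costs are reimbursed separately.
First $92,000 at 42% = $38,640.00
Next $97,000 at 37.5% = $36,375.00
Next $207,000 at 32.5% = $67,275.00
Next $209,500 at 23.5% = $49,232.50
Remaining $7,402 at 19% = $1,406.38
Fee: $38,640.00 + $36,375.00 + $67,275.00 + $49,232.50 + $1,406.38 = $192,928.88
$192,928.88 is under the $239,000 cap.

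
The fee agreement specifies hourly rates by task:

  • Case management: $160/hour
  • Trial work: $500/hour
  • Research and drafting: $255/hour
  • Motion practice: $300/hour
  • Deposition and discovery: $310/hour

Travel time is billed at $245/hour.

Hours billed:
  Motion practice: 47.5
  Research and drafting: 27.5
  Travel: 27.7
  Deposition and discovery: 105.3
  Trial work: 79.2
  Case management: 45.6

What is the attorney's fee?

$107,588.00

Case management: 45.6 × $160 = $7,296.00
Trial work: 79.2 × $500 = $39,600.00
Research and drafting: 27.5 × $255 = $7,012.50
Motion practice: 47.5 × $300 = $14,250.00
Deposition and discovery: 105.3 × $310 = $32,643.00
Subtotal: $7,296.00 + $39,600.00 + $7,012.50 + $14,250.00 + $32,643.00 = $100,801.50
Travel: 27.7 × $245 = $6,786.50
Total: $100,801.50 + $6,786.50 = $107,588.00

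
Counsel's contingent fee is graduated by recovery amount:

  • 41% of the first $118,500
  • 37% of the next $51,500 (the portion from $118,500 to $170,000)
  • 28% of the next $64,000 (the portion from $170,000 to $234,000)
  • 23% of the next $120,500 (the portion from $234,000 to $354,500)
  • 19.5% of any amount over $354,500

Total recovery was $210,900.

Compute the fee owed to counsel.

$79,092.00

First $118,500 at 41% = $48,585.00
Next $51,500 at 37% = $19,055.00
Remaining $40,900 at 28% = $11,452.00
Fee: $48,585.00 + $19,055.00 + $11,452.00 = $79,092.00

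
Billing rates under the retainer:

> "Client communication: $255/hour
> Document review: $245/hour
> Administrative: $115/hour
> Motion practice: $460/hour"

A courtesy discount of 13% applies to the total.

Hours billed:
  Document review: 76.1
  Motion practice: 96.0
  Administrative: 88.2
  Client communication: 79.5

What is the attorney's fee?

Client communication: 79.5 × $255 = $20,272.50
Document review: 76.1 × $245 = $18,644.50
Administrative: 88.2 × $115 = $10,143.00
Motion practice: 96.0 × $460 = $44,160.00
Subtotal: $93,220.00
Less 13% discount: −$12,118.60
Total: $93,220.00 − $12,118.60 = $81,101.40

$81,101.40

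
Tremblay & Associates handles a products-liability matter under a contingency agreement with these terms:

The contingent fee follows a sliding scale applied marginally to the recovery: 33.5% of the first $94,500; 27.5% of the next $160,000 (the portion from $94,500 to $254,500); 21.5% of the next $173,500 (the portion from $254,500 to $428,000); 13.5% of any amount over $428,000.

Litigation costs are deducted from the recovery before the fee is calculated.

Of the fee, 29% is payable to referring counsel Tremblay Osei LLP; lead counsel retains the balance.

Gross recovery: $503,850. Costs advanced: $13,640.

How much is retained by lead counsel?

Fee base (net of costs): $503,850 − $13,640 = $490,210
First $94,500 at 33.5% = $31,657.50
Next $160,000 at 27.5% = $44,000.00
Next $173,500 at 21.5% = $37,302.50
Remaining $62,210 at 13.5% = $8,398.35
Fee: $31,657.50 + $44,000.00 + $37,302.50 + $8,398.35 = $121,358.35
Referral share: 29% of $121,358.35 = $35,193.92; lead counsel retains $121,358.35 − $35,193.92 = $86,164.43.

$86,164.43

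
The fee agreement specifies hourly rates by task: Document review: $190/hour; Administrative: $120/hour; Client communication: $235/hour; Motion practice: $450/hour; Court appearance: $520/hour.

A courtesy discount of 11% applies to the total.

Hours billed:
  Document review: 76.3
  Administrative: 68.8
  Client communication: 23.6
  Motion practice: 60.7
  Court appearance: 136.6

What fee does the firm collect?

Document review: 76.3 × $190 = $14,497.00
Administrative: 68.8 × $120 = $8,256.00
Client communication: 23.6 × $235 = $5,546.00
Motion practice: 60.7 × $450 = $27,315.00
Court appearance: 136.6 × $520 = $71,032.00
Subtotal: $126,646.00
Less 11% discount: −$13,931.06
Total: $126,646.00 − $13,931.06 = $112,714.94

$112,714.94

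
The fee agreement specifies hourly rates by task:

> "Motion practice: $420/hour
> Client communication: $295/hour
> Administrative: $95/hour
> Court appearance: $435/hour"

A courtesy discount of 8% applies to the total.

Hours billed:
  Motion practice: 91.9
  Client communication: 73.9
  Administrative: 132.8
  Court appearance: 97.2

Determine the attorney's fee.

$106,072.78

Motion practice: 91.9 × $420 = $38,598.00
Client communication: 73.9 × $295 = $21,800.50
Administrative: 132.8 × $95 = $12,616.00
Court appearance: 97.2 × $435 = $42,282.00
Subtotal: $115,296.50
Less 8% discount: −$9,223.72
Total: $115,296.50 − $9,223.72 = $106,072.78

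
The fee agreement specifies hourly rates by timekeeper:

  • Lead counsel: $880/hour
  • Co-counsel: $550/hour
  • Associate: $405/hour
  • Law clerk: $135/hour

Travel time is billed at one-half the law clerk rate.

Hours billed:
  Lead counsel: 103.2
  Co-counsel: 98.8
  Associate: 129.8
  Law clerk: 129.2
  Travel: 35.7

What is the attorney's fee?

Lead counsel: 103.2 × $880 = $90,816.00
Co-counsel: 98.8 × $550 = $54,340.00
Associate: 129.8 × $405 = $52,569.00
Law clerk: 129.2 × $135 = $17,442.00
Subtotal: $90,816.00 + $54,340.00 + $52,569.00 + $17,442.00 = $215,167.00
Travel: 35.7 × ($135 ÷ 2) = 35.7 × $67.50 = $2,409.75
Total: $215,167.00 + $2,409.75 = $217,576.75

$217,576.75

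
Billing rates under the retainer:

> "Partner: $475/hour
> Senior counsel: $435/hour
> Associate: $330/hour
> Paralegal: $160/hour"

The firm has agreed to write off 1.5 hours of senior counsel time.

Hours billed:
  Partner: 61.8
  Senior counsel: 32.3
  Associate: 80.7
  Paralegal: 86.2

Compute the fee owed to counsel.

$83,176.00

Partner: 61.8 × $475 = $29,355.00
Senior counsel: 32.3 × $435 = $14,050.50
Associate: 80.7 × $330 = $26,631.00
Paralegal: 86.2 × $160 = $13,792.00
Subtotal: $83,828.50
Write-off: 1.5 × $435 = $652.50
Total: $83,828.50 − $652.50 = $83,176.00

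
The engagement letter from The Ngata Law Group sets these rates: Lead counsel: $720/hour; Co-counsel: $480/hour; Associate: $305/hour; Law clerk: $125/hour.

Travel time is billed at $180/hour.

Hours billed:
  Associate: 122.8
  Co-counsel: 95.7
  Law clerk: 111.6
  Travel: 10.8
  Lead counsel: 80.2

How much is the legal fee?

$157,028.00

Lead counsel: 80.2 × $720 = $57,744.00
Co-counsel: 95.7 × $480 = $45,936.00
Associate: 122.8 × $305 = $37,454.00
Law clerk: 111.6 × $125 = $13,950.00
Subtotal: $57,744.00 + $45,936.00 + $37,454.00 + $13,950.00 = $155,084.00
Travel: 10.8 × $180 = $1,944.00
Total: $155,084.00 + $1,944.00 = $157,028.00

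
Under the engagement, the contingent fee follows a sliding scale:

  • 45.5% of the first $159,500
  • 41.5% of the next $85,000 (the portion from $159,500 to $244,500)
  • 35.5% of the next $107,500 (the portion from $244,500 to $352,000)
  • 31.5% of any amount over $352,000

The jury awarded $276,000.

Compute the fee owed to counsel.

First $159,500 at 45.5% = $72,572.50
Next $85,000 at 41.5% = $35,275.00
Remaining $31,500 at 35.5% = $11,182.50
Fee: $72,572.50 + $35,275.00 + $11,182.50 = $119,030.00

$119,030.00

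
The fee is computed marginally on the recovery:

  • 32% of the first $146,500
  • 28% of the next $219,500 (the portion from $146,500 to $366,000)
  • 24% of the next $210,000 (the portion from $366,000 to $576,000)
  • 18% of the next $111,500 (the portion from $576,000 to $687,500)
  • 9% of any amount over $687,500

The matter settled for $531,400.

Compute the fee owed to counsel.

$148,036.00

First $146,500 at 32% = $46,880.00
Next $219,500 at 28% = $61,460.00
Remaining $165,400 at 24% = $39,696.00
Fee: $46,880.00 + $61,460.00 + $39,696.00 = $148,036.00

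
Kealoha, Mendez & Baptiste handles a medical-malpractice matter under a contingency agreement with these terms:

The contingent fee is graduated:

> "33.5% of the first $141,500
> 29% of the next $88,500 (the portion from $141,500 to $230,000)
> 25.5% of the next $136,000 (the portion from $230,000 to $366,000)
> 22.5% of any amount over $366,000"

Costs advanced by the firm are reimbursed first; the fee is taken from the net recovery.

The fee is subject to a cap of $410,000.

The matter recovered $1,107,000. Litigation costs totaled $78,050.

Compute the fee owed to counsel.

$256,911.25

Fee base (net of costs): $1,107,000 − $78,050 = $1,028,950
First $141,500 at 33.5% = $47,402.50
Next $88,500 at 29% = $25,665.00
Next $136,000 at 25.5% = $34,680.00
Remaining $662,950 at 22.5% = $149,163.75
Fee: $47,402.50 + $25,665.00 + $34,680.00 + $149,163.75 = $256,911.25
$256,911.25 is under the $410,000 cap.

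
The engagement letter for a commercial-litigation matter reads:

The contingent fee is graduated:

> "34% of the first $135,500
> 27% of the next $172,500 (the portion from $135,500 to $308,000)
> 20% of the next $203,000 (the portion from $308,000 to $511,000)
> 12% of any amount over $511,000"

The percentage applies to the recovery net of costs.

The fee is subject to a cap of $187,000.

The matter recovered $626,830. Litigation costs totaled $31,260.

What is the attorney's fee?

Fee base (net of costs): $626,830 − $31,260 = $595,570
First $135,500 at 34% = $46,070.00
Next $172,500 at 27% = $46,575.00
Next $203,000 at 20% = $40,600.00
Remaining $84,570 at 12% = $10,148.40
Fee: $46,070.00 + $46,575.00 + $40,600.00 + $10,148.40 = $143,393.40
$143,393.40 is under the $187,000 cap.

$143,393.40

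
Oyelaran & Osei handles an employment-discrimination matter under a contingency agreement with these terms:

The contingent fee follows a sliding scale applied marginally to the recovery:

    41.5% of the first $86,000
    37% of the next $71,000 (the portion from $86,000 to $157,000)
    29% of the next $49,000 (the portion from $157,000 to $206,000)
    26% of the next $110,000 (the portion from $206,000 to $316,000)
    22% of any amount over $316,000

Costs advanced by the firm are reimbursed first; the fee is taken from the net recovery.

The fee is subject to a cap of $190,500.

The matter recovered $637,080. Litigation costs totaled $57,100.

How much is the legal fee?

$162,845.60

Fee base (net of costs): $637,080 − $57,100 = $579,980
First $86,000 at 41.5% = $35,690.00
Next $71,000 at 37% = $26,270.00
Next $49,000 at 29% = $14,210.00
Next $110,000 at 26% = $28,600.00
Remaining $263,980 at 22% = $58,075.60
Fee: $35,690.00 + $26,270.00 + $14,210.00 + $28,600.00 + $58,075.60 = $162,845.60
$162,845.60 is under the $190,500 cap.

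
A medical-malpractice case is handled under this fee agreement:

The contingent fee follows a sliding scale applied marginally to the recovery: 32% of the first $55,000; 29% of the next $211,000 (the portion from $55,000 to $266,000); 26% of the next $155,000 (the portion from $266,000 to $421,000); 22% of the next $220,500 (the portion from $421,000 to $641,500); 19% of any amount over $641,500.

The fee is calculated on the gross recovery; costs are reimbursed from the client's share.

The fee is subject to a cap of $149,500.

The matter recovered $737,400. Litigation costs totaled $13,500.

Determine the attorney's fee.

$149,500.00

Fee base is the gross recovery, $737,400; costs are reimbursed separately.
First $55,000 at 32% = $17,600.00
Next $211,000 at 29% = $61,190.00
Next $155,000 at 26% = $40,300.00
Next $220,500 at 22% = $48,510.00
Remaining $95,900 at 19% = $18,221.00
Fee: $17,600.00 + $61,190.00 + $40,300.00 + $48,510.00 + $18,221.00 = $185,821.00
$185,821.00 exceeds the $149,500 cap, so the fee is capped at $149,500.00.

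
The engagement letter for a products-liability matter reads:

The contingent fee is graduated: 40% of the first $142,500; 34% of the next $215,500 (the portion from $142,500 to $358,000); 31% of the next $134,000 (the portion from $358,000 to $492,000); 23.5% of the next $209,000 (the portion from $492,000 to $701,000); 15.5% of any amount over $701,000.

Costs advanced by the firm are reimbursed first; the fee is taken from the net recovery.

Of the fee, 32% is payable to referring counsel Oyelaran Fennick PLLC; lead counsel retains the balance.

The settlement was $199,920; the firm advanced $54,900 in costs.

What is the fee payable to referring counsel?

Fee base (net of costs): $199,920 − $54,900 = $145,020
First $142,500 at 40% = $57,000.00
Remaining $2,520 at 34% = $856.80
Fee: $57,000.00 + $856.80 = $57,856.80
Referral share: 32% of $57,856.80 = $18,514.18; lead counsel retains $57,856.80 − $18,514.18 = $39,342.62.

$18,514.18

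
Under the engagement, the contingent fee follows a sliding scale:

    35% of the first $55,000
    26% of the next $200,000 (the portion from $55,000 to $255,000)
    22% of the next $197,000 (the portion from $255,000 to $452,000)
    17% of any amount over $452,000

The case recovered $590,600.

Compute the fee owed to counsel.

First $55,000 at 35% = $19,250.00
Next $200,000 at 26% = $52,000.00
Next $197,000 at 22% = $43,340.00
Remaining $138,600 at 17% = $23,562.00
Fee: $19,250.00 + $52,000.00 + $43,340.00 + $23,562.00 = $138,152.00

$138,152.00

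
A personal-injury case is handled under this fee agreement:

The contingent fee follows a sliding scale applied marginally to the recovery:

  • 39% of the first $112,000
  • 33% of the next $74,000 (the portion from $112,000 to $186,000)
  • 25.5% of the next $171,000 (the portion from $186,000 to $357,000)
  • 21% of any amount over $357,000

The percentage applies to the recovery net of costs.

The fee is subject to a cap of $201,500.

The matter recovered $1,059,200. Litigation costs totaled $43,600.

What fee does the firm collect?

$201,500.00

Fee base (net of costs): $1,059,200 − $43,600 = $1,015,600
First $112,000 at 39% = $43,680.00
Next $74,000 at 33% = $24,420.00
Next $171,000 at 25.5% = $43,605.00
Remaining $658,600 at 21% = $138,306.00
Fee: $43,680.00 + $24,420.00 + $43,605.00 + $138,306.00 = $250,011.00
$250,011.00 exceeds the $201,500 cap, so the fee is capped at $201,500.00.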